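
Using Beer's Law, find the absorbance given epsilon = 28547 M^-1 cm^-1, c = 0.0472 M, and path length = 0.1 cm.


A = epsilon * c * l
A = 28547 * 0.0472 * 0.1
A = 134.7418

134.7418


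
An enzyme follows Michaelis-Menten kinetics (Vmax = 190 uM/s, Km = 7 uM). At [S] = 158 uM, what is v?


v = Vmax * [S] / (Km + [S])
v = 190 * 158 / (7 + 158)
v = 181.9394 uM/s

181.9394 uM/s


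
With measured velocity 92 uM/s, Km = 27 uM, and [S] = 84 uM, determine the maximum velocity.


Vmax = v * (Km + [S]) / [S]
Vmax = 92 * (27 + 84) / 84
Vmax = 121.5714 uM/s

121.5714 uM/s


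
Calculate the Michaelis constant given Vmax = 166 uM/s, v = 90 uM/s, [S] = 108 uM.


Km = [S] * (Vmax - v) / v
Km = 108 * (166 - 90) / 90
Km = 91.2 uM

91.2 uM


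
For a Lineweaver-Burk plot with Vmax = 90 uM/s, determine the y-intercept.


y-intercept = 1/Vmax
= 1/90
= 0.0111 s/uM

0.0111 s/uM


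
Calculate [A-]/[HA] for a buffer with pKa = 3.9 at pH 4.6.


[A-]/[HA] = 10^(pH - pKa)
= 10^(4.6 - 3.9)
= 5.0119

5.0119


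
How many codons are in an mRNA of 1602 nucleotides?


codons = nucleotides / 3
codons = 1602 / 3 = 534

534


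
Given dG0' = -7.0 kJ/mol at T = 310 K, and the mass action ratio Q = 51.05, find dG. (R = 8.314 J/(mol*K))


dG = dG0' + RT * ln(Q) / 1000
dG = -7.0 + 8.314 * 310 * ln(51.05) / 1000
dG = 3.1362 kJ/mol

3.1362 kJ/mol


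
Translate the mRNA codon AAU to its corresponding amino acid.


Standard genetic code lookup.
Codon AAU -> Asn

Asn


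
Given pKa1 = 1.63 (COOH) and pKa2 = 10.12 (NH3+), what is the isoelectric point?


pI = (pKa1 + pKa2) / 2
pI = (1.63 + 10.12) / 2
pI = 5.875

5.875


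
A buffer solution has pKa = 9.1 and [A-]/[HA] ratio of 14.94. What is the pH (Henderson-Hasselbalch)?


pH = pKa + log10([A-]/[HA])
pH = 9.1 + log10(14.94)
pH = 10.2744

10.2744


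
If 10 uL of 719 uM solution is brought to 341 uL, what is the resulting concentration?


C2 = C1 * V1 / V2
C2 = 719 * 10 / 341
C2 = 21.085 uM

21.085 uM


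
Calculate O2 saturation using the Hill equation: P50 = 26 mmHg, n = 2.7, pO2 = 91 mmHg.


Y = pO2^n / (P50^n + pO2^n)
Y = 91^2.7 / (26^2.7 + 91^2.7)
Y = 96.72%

96.72%


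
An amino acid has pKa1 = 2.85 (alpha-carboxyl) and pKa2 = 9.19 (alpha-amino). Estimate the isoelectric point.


pI = (pKa1 + pKa2) / 2
pI = (2.85 + 9.19) / 2
pI = 6.02

6.02


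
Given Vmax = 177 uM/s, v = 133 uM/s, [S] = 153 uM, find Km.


Km = [S] * (Vmax - v) / v
Km = 153 * (177 - 133) / 133
Km = 50.6165 uM

50.6165 uM


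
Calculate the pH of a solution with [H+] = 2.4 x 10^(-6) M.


pH = -log10([H+])
pH = -log10(2.4 x 10^(-6))
pH = 5.6198

5.6198


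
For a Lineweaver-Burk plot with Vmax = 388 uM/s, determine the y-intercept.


y-intercept = 1/Vmax
= 1/388
= 0.0026 s/uM

0.0026 s/uM


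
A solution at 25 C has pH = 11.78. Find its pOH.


pOH = 14 - pH
pOH = 14 - 11.78
pOH = 2.22

2.22


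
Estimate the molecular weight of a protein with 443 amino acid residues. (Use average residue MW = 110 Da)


MW = n_residues * 110 Da
MW = 443 * 110
MW = 48730 Da

48730 Da


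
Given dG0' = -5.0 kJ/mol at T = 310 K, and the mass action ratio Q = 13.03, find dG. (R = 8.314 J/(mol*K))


dG = dG0' + RT * ln(Q) / 1000
dG = -5.0 + 8.314 * 310 * ln(13.03) / 1000
dG = 1.6167 kJ/mol

1.6167 kJ/mol


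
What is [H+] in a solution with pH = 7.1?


[H+] = 10^(-pH)
[H+] = 10^(-7.1)
[H+] = 7.943e-08 M

7.943e-08 M


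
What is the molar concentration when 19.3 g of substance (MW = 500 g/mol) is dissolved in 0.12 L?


C = (mass / MW) / volume
C = (19.3 / 500) / 0.12
C = 0.3217 M

0.3217 M


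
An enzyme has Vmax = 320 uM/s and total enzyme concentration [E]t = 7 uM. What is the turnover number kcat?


kcat = Vmax / [E]t
kcat = 320 / 7
kcat = 45.7143 s^-1

45.7143 s^-1


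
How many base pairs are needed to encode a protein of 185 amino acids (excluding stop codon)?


Each amino acid = 1 codon = 3 bp
bp = 185 * 3 = 555 bp

555 bp


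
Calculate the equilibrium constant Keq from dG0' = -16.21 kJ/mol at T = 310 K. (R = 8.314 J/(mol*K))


Keq = exp(-dG0 * 1000 / (R * T))
Keq = exp(-(-16.21) * 1000 / (8.314 * 310))
Keq = 538.8462

538.8462


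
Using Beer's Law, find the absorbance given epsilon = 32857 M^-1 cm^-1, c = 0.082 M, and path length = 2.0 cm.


A = epsilon * c * l
A = 32857 * 0.082 * 2.0
A = 5388.548

5388.548


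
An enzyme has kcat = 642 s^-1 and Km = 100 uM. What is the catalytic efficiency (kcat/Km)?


Catalytic efficiency = kcat / Km
= 642 / 100
= 6.42 uM^-1*s^-1

6.42 uM^-1*s^-1


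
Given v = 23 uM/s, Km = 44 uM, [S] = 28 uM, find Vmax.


Vmax = v * (Km + [S]) / [S]
Vmax = 23 * (44 + 28) / 28
Vmax = 59.1429 uM/s

59.1429 uM/s


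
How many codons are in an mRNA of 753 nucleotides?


codons = nucleotides / 3
codons = 753 / 3 = 251

251


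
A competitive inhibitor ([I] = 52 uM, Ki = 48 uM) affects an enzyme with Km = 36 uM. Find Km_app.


Km_app = Km * (1 + [I]/Ki)
Km_app = 36 * (1 + 52/48)
Km_app = 75.0 uM

75.0 uM


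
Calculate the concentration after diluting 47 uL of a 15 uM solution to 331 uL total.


C2 = C1 * V1 / V2
C2 = 15 * 47 / 331
C2 = 2.1299 uM

2.1299 uM


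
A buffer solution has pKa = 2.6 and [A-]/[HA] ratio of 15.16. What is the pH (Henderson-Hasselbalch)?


pH = pKa + log10([A-]/[HA])
pH = 2.6 + log10(15.16)
pH = 3.7807

3.7807


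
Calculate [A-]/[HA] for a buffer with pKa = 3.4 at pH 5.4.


[A-]/[HA] = 10^(pH - pKa)
= 10^(5.4 - 3.4)
= 100.0

100.0


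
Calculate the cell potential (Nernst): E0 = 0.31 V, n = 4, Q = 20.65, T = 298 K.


E = E0 - (RT/nF) * ln(Q)
E = 0.31 - (8.314 * 298 / (4 * 96485)) * ln(20.65)
E = 0.2906 V

0.2906 V


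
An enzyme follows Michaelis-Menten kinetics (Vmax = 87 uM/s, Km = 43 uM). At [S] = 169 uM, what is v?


v = Vmax * [S] / (Km + [S])
v = 87 * 169 / (43 + 169)
v = 69.3538 uM/s

69.3538 uM/s


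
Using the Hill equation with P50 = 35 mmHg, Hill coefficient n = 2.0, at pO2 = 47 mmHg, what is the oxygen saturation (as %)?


Y = pO2^n / (P50^n + pO2^n)
Y = 47^2.0 / (35^2.0 + 47^2.0)
Y = 64.33%

64.33%


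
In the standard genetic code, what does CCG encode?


Standard genetic code lookup.
Codon CCG -> Pro

Pro


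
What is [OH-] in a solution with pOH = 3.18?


[OH-] = 10^(-pOH)
[OH-] = 10^(-3.18)
[OH-] = 6.607e-04 M

6.607e-04 M


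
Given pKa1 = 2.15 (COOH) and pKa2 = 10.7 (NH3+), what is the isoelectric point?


pI = (pKa1 + pKa2) / 2
pI = (2.15 + 10.7) / 2
pI = 6.425

6.425


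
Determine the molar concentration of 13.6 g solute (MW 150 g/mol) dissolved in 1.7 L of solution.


C = (mass / MW) / volume
C = (13.6 / 150) / 1.7
C = 0.0533 M

0.0533 M


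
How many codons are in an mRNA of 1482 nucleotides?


codons = nucleotides / 3
codons = 1482 / 3 = 494

494


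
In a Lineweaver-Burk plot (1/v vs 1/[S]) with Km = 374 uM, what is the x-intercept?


x-intercept = -1/Km
= -1/374
= -0.0027 1/uM

-0.0027 1/uM


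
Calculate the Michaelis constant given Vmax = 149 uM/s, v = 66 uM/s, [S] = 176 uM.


Km = [S] * (Vmax - v) / v
Km = 176 * (149 - 66) / 66
Km = 221.3333 uM

221.3333 uM


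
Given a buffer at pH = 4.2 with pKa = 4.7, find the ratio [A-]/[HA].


[A-]/[HA] = 10^(pH - pKa)
= 10^(4.2 - 4.7)
= 0.3162

0.3162


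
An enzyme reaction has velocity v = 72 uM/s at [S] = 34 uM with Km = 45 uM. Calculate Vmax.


Vmax = v * (Km + [S]) / [S]
Vmax = 72 * (45 + 34) / 34
Vmax = 167.2941 uM/s

167.2941 uM/s


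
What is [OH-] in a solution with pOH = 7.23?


[OH-] = 10^(-pOH)
[OH-] = 10^(-7.23)
[OH-] = 5.888e-08 M

5.888e-08 M


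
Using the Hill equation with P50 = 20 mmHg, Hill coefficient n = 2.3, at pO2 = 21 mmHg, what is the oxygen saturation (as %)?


Y = pO2^n / (P50^n + pO2^n)
Y = 21^2.3 / (20^2.3 + 21^2.3)
Y = 52.8%

52.8%


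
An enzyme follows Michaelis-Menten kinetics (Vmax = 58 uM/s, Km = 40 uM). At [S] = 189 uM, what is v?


v = Vmax * [S] / (Km + [S])
v = 58 * 189 / (40 + 189)
v = 47.869 uM/s

47.869 uM/s


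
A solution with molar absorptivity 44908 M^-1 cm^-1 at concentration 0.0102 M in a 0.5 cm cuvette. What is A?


A = epsilon * c * l
A = 44908 * 0.0102 * 0.5
A = 229.0308

229.0308


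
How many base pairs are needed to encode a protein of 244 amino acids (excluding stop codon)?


Each amino acid = 1 codon = 3 bp
bp = 244 * 3 = 732 bp

732 bp


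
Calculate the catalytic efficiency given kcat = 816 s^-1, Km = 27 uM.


Catalytic efficiency = kcat / Km
= 816 / 27
= 30.2222 uM^-1*s^-1

30.2222 uM^-1*s^-1


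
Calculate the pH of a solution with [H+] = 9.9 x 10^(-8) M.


pH = -log10([H+])
pH = -log10(9.9 x 10^(-8))
pH = 7.0044

7.0044


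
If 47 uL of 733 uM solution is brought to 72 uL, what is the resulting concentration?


C2 = C1 * V1 / V2
C2 = 733 * 47 / 72
C2 = 478.4861 uM

478.4861 uM


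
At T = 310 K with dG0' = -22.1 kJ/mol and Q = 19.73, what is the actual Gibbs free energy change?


dG = dG0' + RT * ln(Q) / 1000
dG = -22.1 + 8.314 * 310 * ln(19.73) / 1000
dG = -14.414 kJ/mol

-14.414 kJ/mol


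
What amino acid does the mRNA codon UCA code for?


Standard genetic code lookup.
Codon UCA -> Ser

Ser


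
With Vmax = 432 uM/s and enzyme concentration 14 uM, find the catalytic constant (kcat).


kcat = Vmax / [E]t
kcat = 432 / 14
kcat = 30.8571 s^-1

30.8571 s^-1


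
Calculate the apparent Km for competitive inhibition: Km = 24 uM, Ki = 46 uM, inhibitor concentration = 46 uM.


Km_app = Km * (1 + [I]/Ki)
Km_app = 24 * (1 + 46/46)
Km_app = 48.0 uM

48.0 uM


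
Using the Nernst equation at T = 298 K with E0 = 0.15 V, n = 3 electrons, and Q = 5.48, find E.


E = E0 - (RT/nF) * ln(Q)
E = 0.15 - (8.314 * 298 / (3 * 96485)) * ln(5.48)
E = 0.1354 V

0.1354 V


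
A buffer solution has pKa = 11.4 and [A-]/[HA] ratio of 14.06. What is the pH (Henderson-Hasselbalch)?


pH = pKa + log10([A-]/[HA])
pH = 11.4 + log10(14.06)
pH = 12.548

12.548


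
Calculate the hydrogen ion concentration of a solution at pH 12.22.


[H+] = 10^(-pH)
[H+] = 10^(-12.22)
[H+] = 6.026e-13 M

6.026e-13 M


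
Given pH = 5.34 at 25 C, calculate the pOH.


pOH = 14 - pH
pOH = 14 - 5.34
pOH = 8.66

8.66


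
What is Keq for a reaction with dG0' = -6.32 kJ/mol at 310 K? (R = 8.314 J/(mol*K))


Keq = exp(-dG0 * 1000 / (R * T))
Keq = exp(-(-6.32) * 1000 / (8.314 * 310))
Keq = 11.6132

11.6132


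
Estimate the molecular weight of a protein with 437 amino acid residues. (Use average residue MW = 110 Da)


MW = n_residues * 110 Da
MW = 437 * 110
MW = 48070 Da

48070 Da


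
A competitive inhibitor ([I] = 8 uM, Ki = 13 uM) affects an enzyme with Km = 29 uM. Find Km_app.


Km_app = Km * (1 + [I]/Ki)
Km_app = 29 * (1 + 8/13)
Km_app = 46.8462 uM

46.8462 uM


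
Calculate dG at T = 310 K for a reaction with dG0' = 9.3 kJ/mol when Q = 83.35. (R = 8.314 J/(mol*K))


dG = dG0' + RT * ln(Q) / 1000
dG = 9.3 + 8.314 * 310 * ln(83.35) / 1000
dG = 20.6997 kJ/mol

20.6997 kJ/mol


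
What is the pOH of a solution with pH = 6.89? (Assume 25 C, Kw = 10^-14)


pOH = 14 - pH
pOH = 14 - 6.89
pOH = 7.11

7.11


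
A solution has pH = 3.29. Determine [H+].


[H+] = 10^(-pH)
[H+] = 10^(-3.29)
[H+] = 5.129e-04 M

5.129e-04 M


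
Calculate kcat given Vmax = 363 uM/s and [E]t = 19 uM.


kcat = Vmax / [E]t
kcat = 363 / 19
kcat = 19.1053 s^-1

19.1053 s^-1


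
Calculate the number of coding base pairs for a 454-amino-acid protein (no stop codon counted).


Each amino acid = 1 codon = 3 bp
bp = 454 * 3 = 1362 bp

1362 bp


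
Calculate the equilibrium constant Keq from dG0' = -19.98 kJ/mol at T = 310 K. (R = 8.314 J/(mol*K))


Keq = exp(-dG0 * 1000 / (R * T))
Keq = exp(-(-19.98) * 1000 / (8.314 * 310))
Keq = 2326.6357

2326.6357


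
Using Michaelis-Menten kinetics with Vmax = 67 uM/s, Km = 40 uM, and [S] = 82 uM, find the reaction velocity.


v = Vmax * [S] / (Km + [S])
v = 67 * 82 / (40 + 82)
v = 45.0328 uM/s

45.0328 uM/s


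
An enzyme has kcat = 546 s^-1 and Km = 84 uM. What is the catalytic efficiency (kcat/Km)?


Catalytic efficiency = kcat / Km
= 546 / 84
= 6.5 uM^-1*s^-1

6.5 uM^-1*s^-1


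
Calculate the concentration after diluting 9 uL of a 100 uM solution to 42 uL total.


C2 = C1 * V1 / V2
C2 = 100 * 9 / 42
C2 = 21.4286 uM

21.4286 uM


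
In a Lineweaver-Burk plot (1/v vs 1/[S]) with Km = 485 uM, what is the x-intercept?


x-intercept = -1/Km
= -1/485
= -0.0021 1/uM

-0.0021 1/uM


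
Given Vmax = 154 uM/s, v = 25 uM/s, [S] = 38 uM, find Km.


Km = [S] * (Vmax - v) / v
Km = 38 * (154 - 25) / 25
Km = 196.08 uM

196.08 uM


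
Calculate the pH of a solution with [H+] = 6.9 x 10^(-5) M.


pH = -log10([H+])
pH = -log10(6.9 x 10^(-5))
pH = 4.1612

4.1612


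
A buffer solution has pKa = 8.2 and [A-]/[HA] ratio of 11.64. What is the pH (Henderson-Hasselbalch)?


pH = pKa + log10([A-]/[HA])
pH = 8.2 + log10(11.64)
pH = 9.266

9.266


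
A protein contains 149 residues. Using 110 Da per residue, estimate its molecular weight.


MW = n_residues * 110 Da
MW = 149 * 110
MW = 16390 Da

16390 Da


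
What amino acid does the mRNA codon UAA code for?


Standard genetic code lookup.
Codon UAA -> Stop

Stop


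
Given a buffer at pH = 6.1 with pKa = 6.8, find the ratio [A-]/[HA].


[A-]/[HA] = 10^(pH - pKa)
= 10^(6.1 - 6.8)
= 0.1995

0.1995


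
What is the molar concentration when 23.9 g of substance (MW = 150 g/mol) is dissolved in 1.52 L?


C = (mass / MW) / volume
C = (23.9 / 150) / 1.52
C = 0.1048 M

0.1048 M


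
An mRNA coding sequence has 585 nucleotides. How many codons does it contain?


codons = nucleotides / 3
codons = 585 / 3 = 195

195


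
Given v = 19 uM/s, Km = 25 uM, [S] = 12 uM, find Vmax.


Vmax = v * (Km + [S]) / [S]
Vmax = 19 * (25 + 12) / 12
Vmax = 58.5833 uM/s

58.5833 uM/s


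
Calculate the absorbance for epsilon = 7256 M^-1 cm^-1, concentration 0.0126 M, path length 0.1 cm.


A = epsilon * c * l
A = 7256 * 0.0126 * 0.1
A = 9.1426

9.1426


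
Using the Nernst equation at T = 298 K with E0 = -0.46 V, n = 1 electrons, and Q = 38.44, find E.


E = E0 - (RT/nF) * ln(Q)
E = -0.46 - (8.314 * 298 / (1 * 96485)) * ln(38.44)
E = -0.5537 V

-0.5537 V


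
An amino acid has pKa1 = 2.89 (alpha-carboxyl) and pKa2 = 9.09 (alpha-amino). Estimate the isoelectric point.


pI = (pKa1 + pKa2) / 2
pI = (2.89 + 9.09) / 2
pI = 5.99

5.99


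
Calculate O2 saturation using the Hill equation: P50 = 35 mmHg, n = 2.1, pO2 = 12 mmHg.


Y = pO2^n / (P50^n + pO2^n)
Y = 12^2.1 / (35^2.1 + 12^2.1)
Y = 9.55%

9.55%


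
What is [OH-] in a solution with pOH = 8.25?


[OH-] = 10^(-pOH)
[OH-] = 10^(-8.25)
[OH-] = 5.623e-09 M

5.623e-09 M


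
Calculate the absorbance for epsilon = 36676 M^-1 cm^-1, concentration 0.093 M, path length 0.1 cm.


A = epsilon * c * l
A = 36676 * 0.093 * 0.1
A = 341.0868

341.0868


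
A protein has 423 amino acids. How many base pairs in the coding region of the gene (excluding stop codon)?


Each amino acid = 1 codon = 3 bp
bp = 423 * 3 = 1269 bp

1269 bp


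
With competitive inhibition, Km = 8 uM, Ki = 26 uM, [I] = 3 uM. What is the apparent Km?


Km_app = Km * (1 + [I]/Ki)
Km_app = 8 * (1 + 3/26)
Km_app = 8.9231 uM

8.9231 uM


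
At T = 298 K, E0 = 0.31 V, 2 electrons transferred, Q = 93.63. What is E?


E = E0 - (RT/nF) * ln(Q)
E = 0.31 - (8.314 * 298 / (2 * 96485)) * ln(93.63)
E = 0.2517 V

0.2517 V


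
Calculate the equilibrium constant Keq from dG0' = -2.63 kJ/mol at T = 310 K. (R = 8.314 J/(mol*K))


Keq = exp(-dG0 * 1000 / (R * T))
Keq = exp(-(-2.63) * 1000 / (8.314 * 310))
Keq = 2.7744

2.7744


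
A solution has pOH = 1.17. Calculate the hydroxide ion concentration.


[OH-] = 10^(-pOH)
[OH-] = 10^(-1.17)
[OH-] = 0.0676 M

0.0676 M


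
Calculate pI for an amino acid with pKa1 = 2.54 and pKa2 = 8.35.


pI = (pKa1 + pKa2) / 2
pI = (2.54 + 8.35) / 2
pI = 5.445

5.445


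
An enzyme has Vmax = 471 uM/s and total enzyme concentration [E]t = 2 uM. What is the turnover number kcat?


kcat = Vmax / [E]t
kcat = 471 / 2
kcat = 235.5 s^-1

235.5 s^-1


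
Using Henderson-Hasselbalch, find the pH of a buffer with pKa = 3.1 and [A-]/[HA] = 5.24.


pH = pKa + log10([A-]/[HA])
pH = 3.1 + log10(5.24)
pH = 3.8193

3.8193


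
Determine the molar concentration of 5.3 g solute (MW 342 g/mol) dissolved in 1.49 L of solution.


C = (mass / MW) / volume
C = (5.3 / 342) / 1.49
C = 0.0104 M

0.0104 M


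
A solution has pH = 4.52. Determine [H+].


[H+] = 10^(-pH)
[H+] = 10^(-4.52)
[H+] = 3.020e-05 M

3.020e-05 M


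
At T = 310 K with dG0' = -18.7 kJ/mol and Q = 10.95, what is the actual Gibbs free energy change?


dG = dG0' + RT * ln(Q) / 1000
dG = -18.7 + 8.314 * 310 * ln(10.95) / 1000
dG = -12.5316 kJ/mol

-12.5316 kJ/mol


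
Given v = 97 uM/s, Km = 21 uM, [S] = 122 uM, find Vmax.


Vmax = v * (Km + [S]) / [S]
Vmax = 97 * (21 + 122) / 122
Vmax = 113.6967 uM/s

113.6967 uM/s


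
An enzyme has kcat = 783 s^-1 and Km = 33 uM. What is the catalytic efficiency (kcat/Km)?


Catalytic efficiency = kcat / Km
= 783 / 33
= 23.7273 uM^-1*s^-1

23.7273 uM^-1*s^-1


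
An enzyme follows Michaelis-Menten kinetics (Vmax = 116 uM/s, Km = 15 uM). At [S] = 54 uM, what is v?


v = Vmax * [S] / (Km + [S])
v = 116 * 54 / (15 + 54)
v = 90.7826 uM/s

90.7826 uM/s


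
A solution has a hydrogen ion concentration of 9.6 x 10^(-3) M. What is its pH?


pH = -log10([H+])
pH = -log10(9.6 x 10^(-3))
pH = 2.0177

2.0177


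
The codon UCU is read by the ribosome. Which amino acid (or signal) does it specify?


Standard genetic code lookup.
Codon UCU -> Ser

Ser


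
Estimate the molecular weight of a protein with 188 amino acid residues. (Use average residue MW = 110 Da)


MW = n_residues * 110 Da
MW = 188 * 110
MW = 20680 Da

20680 Da


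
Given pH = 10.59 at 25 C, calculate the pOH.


pOH = 14 - pH
pOH = 14 - 10.59
pOH = 3.41

3.41


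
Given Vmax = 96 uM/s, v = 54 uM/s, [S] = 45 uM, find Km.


Km = [S] * (Vmax - v) / v
Km = 45 * (96 - 54) / 54
Km = 35.0 uM

35.0 uM


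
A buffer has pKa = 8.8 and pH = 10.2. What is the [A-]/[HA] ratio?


[A-]/[HA] = 10^(pH - pKa)
= 10^(10.2 - 8.8)
= 25.1189

25.1189


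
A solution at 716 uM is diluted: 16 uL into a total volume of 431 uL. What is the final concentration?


C2 = C1 * V1 / V2
C2 = 716 * 16 / 431
C2 = 26.58 uM

26.58 uM


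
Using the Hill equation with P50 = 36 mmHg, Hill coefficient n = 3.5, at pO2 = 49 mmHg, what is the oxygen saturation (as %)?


Y = pO2^n / (P50^n + pO2^n)
Y = 49^3.5 / (36^3.5 + 49^3.5)
Y = 74.63%

74.63%


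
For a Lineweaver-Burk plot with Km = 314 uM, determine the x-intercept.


x-intercept = -1/Km
= -1/314
= -0.0032 1/uM

-0.0032 1/uM


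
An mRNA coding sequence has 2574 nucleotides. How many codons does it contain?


codons = nucleotides / 3
codons = 2574 / 3 = 858

858


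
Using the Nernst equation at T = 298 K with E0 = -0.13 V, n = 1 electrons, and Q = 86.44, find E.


E = E0 - (RT/nF) * ln(Q)
E = -0.13 - (8.314 * 298 / (1 * 96485)) * ln(86.44)
E = -0.2445 V

-0.2445 V


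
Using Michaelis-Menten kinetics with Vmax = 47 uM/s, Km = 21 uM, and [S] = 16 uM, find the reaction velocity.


v = Vmax * [S] / (Km + [S])
v = 47 * 16 / (21 + 16)
v = 20.3243 uM/s

20.3243 uM/s


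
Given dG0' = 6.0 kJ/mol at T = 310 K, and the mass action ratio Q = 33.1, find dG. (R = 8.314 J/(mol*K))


dG = dG0' + RT * ln(Q) / 1000
dG = 6.0 + 8.314 * 310 * ln(33.1) / 1000
dG = 15.0195 kJ/mol

15.0195 kJ/mol


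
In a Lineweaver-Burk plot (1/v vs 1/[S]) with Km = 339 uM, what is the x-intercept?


x-intercept = -1/Km
= -1/339
= -0.0029 1/uM

-0.0029 1/uM


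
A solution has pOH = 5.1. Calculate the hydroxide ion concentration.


[OH-] = 10^(-pOH)
[OH-] = 10^(-5.1)
[OH-] = 7.943e-06 M

7.943e-06 M


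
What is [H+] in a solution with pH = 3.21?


[H+] = 10^(-pH)
[H+] = 10^(-3.21)
[H+] = 6.166e-04 M

6.166e-04 M


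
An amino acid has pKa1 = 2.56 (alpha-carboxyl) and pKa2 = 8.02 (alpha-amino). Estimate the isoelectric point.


pI = (pKa1 + pKa2) / 2
pI = (2.56 + 8.02) / 2
pI = 5.29

5.29


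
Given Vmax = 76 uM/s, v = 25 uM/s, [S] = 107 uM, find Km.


Km = [S] * (Vmax - v) / v
Km = 107 * (76 - 25) / 25
Km = 218.28 uM

218.28 uM


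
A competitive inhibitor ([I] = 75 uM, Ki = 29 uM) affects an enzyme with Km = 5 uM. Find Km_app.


Km_app = Km * (1 + [I]/Ki)
Km_app = 5 * (1 + 75/29)
Km_app = 17.931 uM

17.931 uM


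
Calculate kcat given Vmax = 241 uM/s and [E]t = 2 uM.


kcat = Vmax / [E]t
kcat = 241 / 2
kcat = 120.5 s^-1

120.5 s^-1


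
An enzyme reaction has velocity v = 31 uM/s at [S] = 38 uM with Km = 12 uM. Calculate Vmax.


Vmax = v * (Km + [S]) / [S]
Vmax = 31 * (12 + 38) / 38
Vmax = 40.7895 uM/s

40.7895 uM/s


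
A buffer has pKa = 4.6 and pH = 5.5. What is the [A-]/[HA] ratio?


[A-]/[HA] = 10^(pH - pKa)
= 10^(5.5 - 4.6)
= 7.9433

7.9433


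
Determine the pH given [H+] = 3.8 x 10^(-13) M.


pH = -log10([H+])
pH = -log10(3.8 x 10^(-13))
pH = 12.4202

12.4202


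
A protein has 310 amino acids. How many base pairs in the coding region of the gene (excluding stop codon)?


Each amino acid = 1 codon = 3 bp
bp = 310 * 3 = 930 bp

930 bp


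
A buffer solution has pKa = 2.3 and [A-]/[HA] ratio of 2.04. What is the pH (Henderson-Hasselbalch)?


pH = pKa + log10([A-]/[HA])
pH = 2.3 + log10(2.04)
pH = 2.6096

2.6096


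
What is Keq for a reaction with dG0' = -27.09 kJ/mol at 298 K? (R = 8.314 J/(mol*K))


Keq = exp(-dG0 * 1000 / (R * T))
Keq = exp(-(-27.09) * 1000 / (8.314 * 298))
Keq = 56055.1847

56055.1847


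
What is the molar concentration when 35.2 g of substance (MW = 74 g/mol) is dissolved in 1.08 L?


C = (mass / MW) / volume
C = (35.2 / 74) / 1.08
C = 0.4404 M

0.4404 M


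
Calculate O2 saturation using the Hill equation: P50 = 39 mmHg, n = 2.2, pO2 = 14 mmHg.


Y = pO2^n / (P50^n + pO2^n)
Y = 14^2.2 / (39^2.2 + 14^2.2)
Y = 9.5%

9.5%


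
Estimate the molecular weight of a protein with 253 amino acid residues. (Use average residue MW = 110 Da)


MW = n_residues * 110 Da
MW = 253 * 110
MW = 27830 Da

27830 Da


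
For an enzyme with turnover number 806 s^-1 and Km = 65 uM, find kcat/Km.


Catalytic efficiency = kcat / Km
= 806 / 65
= 12.4 uM^-1*s^-1

12.4 uM^-1*s^-1


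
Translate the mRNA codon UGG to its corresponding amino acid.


Standard genetic code lookup.
Codon UGG -> Trp

Trp


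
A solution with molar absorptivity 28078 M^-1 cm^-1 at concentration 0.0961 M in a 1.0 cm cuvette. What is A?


A = epsilon * c * l
A = 28078 * 0.0961 * 1.0
A = 2698.2958

2698.2958


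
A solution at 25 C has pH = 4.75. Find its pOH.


pOH = 14 - pH
pOH = 14 - 4.75
pOH = 9.25

9.25


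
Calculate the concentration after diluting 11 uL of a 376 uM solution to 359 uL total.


C2 = C1 * V1 / V2
C2 = 376 * 11 / 359
C2 = 11.5209 uM

11.5209 uM


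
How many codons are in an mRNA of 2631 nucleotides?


codons = nucleotides / 3
codons = 2631 / 3 = 877

877


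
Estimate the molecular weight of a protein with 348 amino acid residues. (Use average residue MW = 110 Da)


MW = n_residues * 110 Da
MW = 348 * 110
MW = 38280 Da

38280 Da


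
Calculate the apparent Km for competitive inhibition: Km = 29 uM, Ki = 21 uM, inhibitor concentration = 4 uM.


Km_app = Km * (1 + [I]/Ki)
Km_app = 29 * (1 + 4/21)
Km_app = 34.5238 uM

34.5238 uM


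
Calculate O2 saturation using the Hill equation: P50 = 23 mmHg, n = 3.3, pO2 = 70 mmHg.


Y = pO2^n / (P50^n + pO2^n)
Y = 70^3.3 / (23^3.3 + 70^3.3)
Y = 97.52%

97.52%


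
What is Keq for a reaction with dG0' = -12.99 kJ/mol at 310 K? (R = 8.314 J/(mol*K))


Keq = exp(-dG0 * 1000 / (R * T))
Keq = exp(-(-12.99) * 1000 / (8.314 * 310))
Keq = 154.4824

154.4824


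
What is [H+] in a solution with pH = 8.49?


[H+] = 10^(-pH)
[H+] = 10^(-8.49)
[H+] = 3.236e-09 M

3.236e-09 M


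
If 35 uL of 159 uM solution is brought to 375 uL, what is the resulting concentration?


C2 = C1 * V1 / V2
C2 = 159 * 35 / 375
C2 = 14.84 uM

14.84 uM


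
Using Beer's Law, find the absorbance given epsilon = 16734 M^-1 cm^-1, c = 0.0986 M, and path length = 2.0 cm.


A = epsilon * c * l
A = 16734 * 0.0986 * 2.0
A = 3299.9448

3299.9448


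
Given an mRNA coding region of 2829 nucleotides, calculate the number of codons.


codons = nucleotides / 3
codons = 2829 / 3 = 943

943


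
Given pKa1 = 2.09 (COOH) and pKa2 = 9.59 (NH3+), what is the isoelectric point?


pI = (pKa1 + pKa2) / 2
pI = (2.09 + 9.59) / 2
pI = 5.84

5.84


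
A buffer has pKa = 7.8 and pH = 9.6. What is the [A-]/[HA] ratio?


[A-]/[HA] = 10^(pH - pKa)
= 10^(9.6 - 7.8)
= 63.0957

63.0957


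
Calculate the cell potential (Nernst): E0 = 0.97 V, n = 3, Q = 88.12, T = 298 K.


E = E0 - (RT/nF) * ln(Q)
E = 0.97 - (8.314 * 298 / (3 * 96485)) * ln(88.12)
E = 0.9317 V

0.9317 V


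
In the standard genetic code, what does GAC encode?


Standard genetic code lookup.
Codon GAC -> Asp

Asp


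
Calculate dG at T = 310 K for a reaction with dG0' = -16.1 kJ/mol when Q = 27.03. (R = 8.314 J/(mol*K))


dG = dG0' + RT * ln(Q) / 1000
dG = -16.1 + 8.314 * 310 * ln(27.03) / 1000
dG = -7.6026 kJ/mol

-7.6026 kJ/mol


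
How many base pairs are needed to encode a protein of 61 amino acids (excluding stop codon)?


Each amino acid = 1 codon = 3 bp
bp = 61 * 3 = 183 bp

183 bp


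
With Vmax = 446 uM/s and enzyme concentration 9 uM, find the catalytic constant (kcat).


kcat = Vmax / [E]t
kcat = 446 / 9
kcat = 49.5556 s^-1

49.5556 s^-1


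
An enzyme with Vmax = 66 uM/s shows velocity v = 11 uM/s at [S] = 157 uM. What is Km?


Km = [S] * (Vmax - v) / v
Km = 157 * (66 - 11) / 11
Km = 785.0 uM

785.0 uM


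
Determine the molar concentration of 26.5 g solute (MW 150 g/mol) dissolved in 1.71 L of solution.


C = (mass / MW) / volume
C = (26.5 / 150) / 1.71
C = 0.1033 M

0.1033 M


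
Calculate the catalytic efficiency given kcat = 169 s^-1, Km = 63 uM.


Catalytic efficiency = kcat / Km
= 169 / 63
= 2.6825 uM^-1*s^-1

2.6825 uM^-1*s^-1


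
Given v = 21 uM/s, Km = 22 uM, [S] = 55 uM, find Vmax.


Vmax = v * (Km + [S]) / [S]
Vmax = 21 * (22 + 55) / 55
Vmax = 29.4 uM/s

29.4 uM/s


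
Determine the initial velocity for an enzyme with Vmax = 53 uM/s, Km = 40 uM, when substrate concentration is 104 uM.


v = Vmax * [S] / (Km + [S])
v = 53 * 104 / (40 + 104)
v = 38.2778 uM/s

38.2778 uM/s


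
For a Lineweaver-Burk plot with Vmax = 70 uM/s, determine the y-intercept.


y-intercept = 1/Vmax
= 1/70
= 0.0143 s/uM

0.0143 s/uM


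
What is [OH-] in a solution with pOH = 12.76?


[OH-] = 10^(-pOH)
[OH-] = 10^(-12.76)
[OH-] = 1.738e-13 M

1.738e-13 M


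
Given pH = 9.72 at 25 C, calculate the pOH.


pOH = 14 - pH
pOH = 14 - 9.72
pOH = 4.28

4.28


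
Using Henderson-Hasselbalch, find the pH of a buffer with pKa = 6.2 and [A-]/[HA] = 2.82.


pH = pKa + log10([A-]/[HA])
pH = 6.2 + log10(2.82)
pH = 6.6502

6.6502


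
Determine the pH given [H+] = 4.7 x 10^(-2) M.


pH = -log10([H+])
pH = -log10(4.7 x 10^(-2))
pH = 1.3279

1.3279


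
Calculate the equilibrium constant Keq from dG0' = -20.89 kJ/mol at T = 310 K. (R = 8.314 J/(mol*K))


Keq = exp(-dG0 * 1000 / (R * T))
Keq = exp(-(-20.89) * 1000 / (8.314 * 310))
Keq = 3311.8287

3311.8287


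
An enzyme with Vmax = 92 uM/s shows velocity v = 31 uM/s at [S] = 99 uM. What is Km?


Km = [S] * (Vmax - v) / v
Km = 99 * (92 - 31) / 31
Km = 194.8065 uM

194.8065 uM


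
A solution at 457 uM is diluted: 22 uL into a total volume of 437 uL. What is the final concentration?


C2 = C1 * V1 / V2
C2 = 457 * 22 / 437
C2 = 23.0069 uM

23.0069 uM


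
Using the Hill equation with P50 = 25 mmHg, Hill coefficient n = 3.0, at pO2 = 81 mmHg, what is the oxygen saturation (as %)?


Y = pO2^n / (P50^n + pO2^n)
Y = 81^3.0 / (25^3.0 + 81^3.0)
Y = 97.14%

97.14%


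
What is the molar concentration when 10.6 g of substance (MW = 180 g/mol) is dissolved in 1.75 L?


C = (mass / MW) / volume
C = (10.6 / 180) / 1.75
C = 0.0337 M

0.0337 M


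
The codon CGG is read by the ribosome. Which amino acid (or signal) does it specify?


Standard genetic code lookup.
Codon CGG -> Arg

Arg


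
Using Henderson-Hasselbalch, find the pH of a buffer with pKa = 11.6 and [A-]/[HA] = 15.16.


pH = pKa + log10([A-]/[HA])
pH = 11.6 + log10(15.16)
pH = 12.7807

12.7807


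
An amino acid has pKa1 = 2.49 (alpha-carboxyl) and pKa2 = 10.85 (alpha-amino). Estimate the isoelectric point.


pI = (pKa1 + pKa2) / 2
pI = (2.49 + 10.85) / 2
pI = 6.67

6.67


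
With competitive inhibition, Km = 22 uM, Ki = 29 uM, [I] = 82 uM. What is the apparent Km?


Km_app = Km * (1 + [I]/Ki)
Km_app = 22 * (1 + 82/29)
Km_app = 84.2069 uM

84.2069 uM


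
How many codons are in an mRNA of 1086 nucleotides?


codons = nucleotides / 3
codons = 1086 / 3 = 362

362


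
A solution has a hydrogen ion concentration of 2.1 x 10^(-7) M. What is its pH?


pH = -log10([H+])
pH = -log10(2.1 x 10^(-7))
pH = 6.6778

6.6778


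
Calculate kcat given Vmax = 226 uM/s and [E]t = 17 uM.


kcat = Vmax / [E]t
kcat = 226 / 17
kcat = 13.2941 s^-1

13.2941 s^-1


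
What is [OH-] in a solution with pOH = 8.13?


[OH-] = 10^(-pOH)
[OH-] = 10^(-8.13)
[OH-] = 7.413e-09 M

7.413e-09 M


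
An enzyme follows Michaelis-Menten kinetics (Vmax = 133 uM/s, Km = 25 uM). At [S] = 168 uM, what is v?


v = Vmax * [S] / (Km + [S])
v = 133 * 168 / (25 + 168)
v = 115.772 uM/s

115.772 uM/s


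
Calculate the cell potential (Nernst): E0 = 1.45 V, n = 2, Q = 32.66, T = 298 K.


E = E0 - (RT/nF) * ln(Q)
E = 1.45 - (8.314 * 298 / (2 * 96485)) * ln(32.66)
E = 1.4052 V

1.4052 V


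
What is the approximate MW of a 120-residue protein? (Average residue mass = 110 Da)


MW = n_residues * 110 Da
MW = 120 * 110
MW = 13200 Da

13200 Da


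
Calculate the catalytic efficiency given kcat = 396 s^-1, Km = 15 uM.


Catalytic efficiency = kcat / Km
= 396 / 15
= 26.4 uM^-1*s^-1

26.4 uM^-1*s^-1


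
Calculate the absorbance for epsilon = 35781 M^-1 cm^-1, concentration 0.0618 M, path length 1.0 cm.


A = epsilon * c * l
A = 35781 * 0.0618 * 1.0
A = 2211.2658

2211.2658


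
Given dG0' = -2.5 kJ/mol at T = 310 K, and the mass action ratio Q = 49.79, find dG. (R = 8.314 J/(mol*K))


dG = dG0' + RT * ln(Q) / 1000
dG = -2.5 + 8.314 * 310 * ln(49.79) / 1000
dG = 7.5718 kJ/mol

7.5718 kJ/mol


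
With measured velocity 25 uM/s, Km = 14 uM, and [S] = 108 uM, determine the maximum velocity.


Vmax = v * (Km + [S]) / [S]
Vmax = 25 * (14 + 108) / 108
Vmax = 28.2407 uM/s

28.2407 uM/s


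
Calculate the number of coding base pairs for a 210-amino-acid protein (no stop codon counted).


Each amino acid = 1 codon = 3 bp
bp = 210 * 3 = 630 bp

630 bp


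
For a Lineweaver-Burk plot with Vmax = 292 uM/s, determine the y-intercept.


y-intercept = 1/Vmax
= 1/292
= 0.0034 s/uM

0.0034 s/uM


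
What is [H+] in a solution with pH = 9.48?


[H+] = 10^(-pH)
[H+] = 10^(-9.48)
[H+] = 3.311e-10 M

3.311e-10 M


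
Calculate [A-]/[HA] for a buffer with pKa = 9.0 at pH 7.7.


[A-]/[HA] = 10^(pH - pKa)
= 10^(7.7 - 9.0)
= 0.0501

0.0501


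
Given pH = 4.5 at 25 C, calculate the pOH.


pOH = 14 - pH
pOH = 14 - 4.5
pOH = 9.5

9.5


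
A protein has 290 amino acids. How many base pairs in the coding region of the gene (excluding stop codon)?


Each amino acid = 1 codon = 3 bp
bp = 290 * 3 = 870 bp

870 bp


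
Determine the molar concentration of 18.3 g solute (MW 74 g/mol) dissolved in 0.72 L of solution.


C = (mass / MW) / volume
C = (18.3 / 74) / 0.72
C = 0.3435 M

0.3435 M


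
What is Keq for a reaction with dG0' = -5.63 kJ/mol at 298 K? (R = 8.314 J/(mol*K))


Keq = exp(-dG0 * 1000 / (R * T))
Keq = exp(-(-5.63) * 1000 / (8.314 * 298))
Keq = 9.7025

9.7025


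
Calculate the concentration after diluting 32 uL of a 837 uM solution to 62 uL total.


C2 = C1 * V1 / V2
C2 = 837 * 32 / 62
C2 = 432.0 uM

432.0 uM


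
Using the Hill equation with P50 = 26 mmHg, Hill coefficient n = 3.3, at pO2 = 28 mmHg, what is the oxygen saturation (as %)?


Y = pO2^n / (P50^n + pO2^n)
Y = 28^3.3 / (26^3.3 + 28^3.3)
Y = 56.08%

56.08%


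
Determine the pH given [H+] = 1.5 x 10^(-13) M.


pH = -log10([H+])
pH = -log10(1.5 x 10^(-13))
pH = 12.8239

12.8239


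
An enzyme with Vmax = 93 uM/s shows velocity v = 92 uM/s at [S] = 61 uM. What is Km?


Km = [S] * (Vmax - v) / v
Km = 61 * (93 - 92) / 92
Km = 0.663 uM

0.663 uM


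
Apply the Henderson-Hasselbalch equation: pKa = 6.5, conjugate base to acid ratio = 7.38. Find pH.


pH = pKa + log10([A-]/[HA])
pH = 6.5 + log10(7.38)
pH = 7.3681

7.3681


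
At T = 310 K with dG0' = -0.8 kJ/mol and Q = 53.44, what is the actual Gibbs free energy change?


dG = dG0' + RT * ln(Q) / 1000
dG = -0.8 + 8.314 * 310 * ln(53.44) / 1000
dG = 9.4541 kJ/mol

9.4541 kJ/mol


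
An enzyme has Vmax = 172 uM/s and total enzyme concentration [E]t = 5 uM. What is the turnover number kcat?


kcat = Vmax / [E]t
kcat = 172 / 5
kcat = 34.4 s^-1

34.4 s^-1


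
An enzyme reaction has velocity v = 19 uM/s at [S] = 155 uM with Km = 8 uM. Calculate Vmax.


Vmax = v * (Km + [S]) / [S]
Vmax = 19 * (8 + 155) / 155
Vmax = 19.9806 uM/s

19.9806 uM/s


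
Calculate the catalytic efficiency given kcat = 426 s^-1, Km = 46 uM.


Catalytic efficiency = kcat / Km
= 426 / 46
= 9.2609 uM^-1*s^-1

9.2609 uM^-1*s^-1


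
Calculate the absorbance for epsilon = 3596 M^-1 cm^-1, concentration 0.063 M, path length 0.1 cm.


A = epsilon * c * l
A = 3596 * 0.063 * 0.1
A = 22.6548

22.6548


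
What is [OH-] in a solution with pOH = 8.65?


[OH-] = 10^(-pOH)
[OH-] = 10^(-8.65)
[OH-] = 2.239e-09 M

2.239e-09 M


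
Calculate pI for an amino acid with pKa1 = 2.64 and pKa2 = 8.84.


pI = (pKa1 + pKa2) / 2
pI = (2.64 + 8.84) / 2
pI = 5.74

5.74


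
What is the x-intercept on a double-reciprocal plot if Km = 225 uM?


x-intercept = -1/Km
= -1/225
= -0.0044 1/uM

-0.0044 1/uM


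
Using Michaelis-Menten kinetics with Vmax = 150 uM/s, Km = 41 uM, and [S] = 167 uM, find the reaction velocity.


v = Vmax * [S] / (Km + [S])
v = 150 * 167 / (41 + 167)
v = 120.4327 uM/s

120.4327 uM/s


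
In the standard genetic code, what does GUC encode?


Standard genetic code lookup.
Codon GUC -> Val

Val


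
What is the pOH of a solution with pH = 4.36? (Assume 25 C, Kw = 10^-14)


pOH = 14 - pH
pOH = 14 - 4.36
pOH = 9.64

9.64


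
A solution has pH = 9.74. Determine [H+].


[H+] = 10^(-pH)
[H+] = 10^(-9.74)
[H+] = 1.820e-10 M

1.820e-10 M


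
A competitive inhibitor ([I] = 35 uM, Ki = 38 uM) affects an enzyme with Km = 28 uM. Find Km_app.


Km_app = Km * (1 + [I]/Ki)
Km_app = 28 * (1 + 35/38)
Km_app = 53.7895 uM

53.7895 uM


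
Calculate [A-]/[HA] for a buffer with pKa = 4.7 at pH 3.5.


[A-]/[HA] = 10^(pH - pKa)
= 10^(3.5 - 4.7)
= 0.0631

0.0631


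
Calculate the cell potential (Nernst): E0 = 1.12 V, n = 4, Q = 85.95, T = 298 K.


E = E0 - (RT/nF) * ln(Q)
E = 1.12 - (8.314 * 298 / (4 * 96485)) * ln(85.95)
E = 1.0914 V

1.0914 V


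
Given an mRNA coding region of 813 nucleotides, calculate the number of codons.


codons = nucleotides / 3
codons = 813 / 3 = 271

271


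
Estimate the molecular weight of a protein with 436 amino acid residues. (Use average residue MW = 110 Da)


MW = n_residues * 110 Da
MW = 436 * 110
MW = 47960 Da

47960 Da


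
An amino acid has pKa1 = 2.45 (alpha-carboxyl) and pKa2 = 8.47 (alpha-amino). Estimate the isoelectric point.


pI = (pKa1 + pKa2) / 2
pI = (2.45 + 8.47) / 2
pI = 5.46

5.46


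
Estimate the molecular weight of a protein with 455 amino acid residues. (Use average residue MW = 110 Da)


MW = n_residues * 110 Da
MW = 455 * 110
MW = 50050 Da

50050 Da


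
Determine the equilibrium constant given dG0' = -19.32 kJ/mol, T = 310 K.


Keq = exp(-dG0 * 1000 / (R * T))
Keq = exp(-(-19.32) * 1000 / (8.314 * 310))
Keq = 1801.0059

1801.0059


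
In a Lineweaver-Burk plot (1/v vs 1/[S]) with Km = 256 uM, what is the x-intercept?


x-intercept = -1/Km
= -1/256
= -0.0039 1/uM

-0.0039 1/uM


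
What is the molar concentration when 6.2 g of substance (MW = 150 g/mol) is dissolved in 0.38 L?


C = (mass / MW) / volume
C = (6.2 / 150) / 0.38
C = 0.1088 M

0.1088 M


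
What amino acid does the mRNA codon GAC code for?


Standard genetic code lookup.
Codon GAC -> Asp

Asp


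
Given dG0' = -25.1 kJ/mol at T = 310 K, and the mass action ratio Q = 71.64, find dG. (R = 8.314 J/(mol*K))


dG = dG0' + RT * ln(Q) / 1000
dG = -25.1 + 8.314 * 310 * ln(71.64) / 1000
dG = -14.0905 kJ/mol

-14.0905 kJ/mol


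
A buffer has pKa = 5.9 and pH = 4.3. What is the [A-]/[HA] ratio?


[A-]/[HA] = 10^(pH - pKa)
= 10^(4.3 - 5.9)
= 0.0251

0.0251


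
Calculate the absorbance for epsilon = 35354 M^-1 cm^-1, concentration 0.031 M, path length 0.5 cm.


A = epsilon * c * l
A = 35354 * 0.031 * 0.5
A = 547.987

547.987


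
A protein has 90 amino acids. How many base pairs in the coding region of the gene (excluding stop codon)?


Each amino acid = 1 codon = 3 bp
bp = 90 * 3 = 270 bp

270 bp


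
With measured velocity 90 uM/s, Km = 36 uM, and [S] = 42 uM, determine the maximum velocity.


Vmax = v * (Km + [S]) / [S]
Vmax = 90 * (36 + 42) / 42
Vmax = 167.1429 uM/s

167.1429 uM/s


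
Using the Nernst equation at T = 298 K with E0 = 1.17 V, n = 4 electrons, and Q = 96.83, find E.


E = E0 - (RT/nF) * ln(Q)
E = 1.17 - (8.314 * 298 / (4 * 96485)) * ln(96.83)
E = 1.1406 V

1.1406 V


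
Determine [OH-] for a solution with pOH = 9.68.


[OH-] = 10^(-pOH)
[OH-] = 10^(-9.68)
[OH-] = 2.089e-10 M

2.089e-10 M


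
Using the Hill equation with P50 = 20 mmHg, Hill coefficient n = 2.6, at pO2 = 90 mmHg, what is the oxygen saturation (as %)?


Y = pO2^n / (P50^n + pO2^n)
Y = 90^2.6 / (20^2.6 + 90^2.6)
Y = 98.04%

98.04%


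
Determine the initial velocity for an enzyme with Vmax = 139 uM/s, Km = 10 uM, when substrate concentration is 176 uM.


v = Vmax * [S] / (Km + [S])
v = 139 * 176 / (10 + 176)
v = 131.5269 uM/s

131.5269 uM/s


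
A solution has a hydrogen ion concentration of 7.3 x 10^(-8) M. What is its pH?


pH = -log10([H+])
pH = -log10(7.3 x 10^(-8))
pH = 7.1367

7.1367


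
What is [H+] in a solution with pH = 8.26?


[H+] = 10^(-pH)
[H+] = 10^(-8.26)
[H+] = 5.495e-09 M

5.495e-09 M


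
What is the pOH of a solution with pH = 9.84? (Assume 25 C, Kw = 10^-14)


pOH = 14 - pH
pOH = 14 - 9.84
pOH = 4.16

4.16


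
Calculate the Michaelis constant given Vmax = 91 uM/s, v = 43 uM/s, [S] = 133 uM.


Km = [S] * (Vmax - v) / v
Km = 133 * (91 - 43) / 43
Km = 148.4651 uM

148.4651 uM


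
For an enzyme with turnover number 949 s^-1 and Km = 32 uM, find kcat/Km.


Catalytic efficiency = kcat / Km
= 949 / 32
= 29.6562 uM^-1*s^-1

29.6562 uM^-1*s^-1


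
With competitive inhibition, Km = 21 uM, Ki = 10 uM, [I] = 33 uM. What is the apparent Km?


Km_app = Km * (1 + [I]/Ki)
Km_app = 21 * (1 + 33/10)
Km_app = 90.3 uM

90.3 uM
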